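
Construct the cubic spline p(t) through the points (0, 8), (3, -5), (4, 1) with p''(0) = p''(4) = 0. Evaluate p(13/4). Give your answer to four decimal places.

-3.9238

With m_i denoting the second derivative at x_i, h_i = 3, 1, and Δ_i = (y_(i+1) − y_i)/h_i = -13/3, 6:
  3·m_0 + 8·m_1 + 1·m_2 = 6(Δ_1 - Δ_0) = 62
Natural end conditions: m_0 = m_2 = 0.
Forward elimination and back-substitution give m_0 = 0, m_1 = 31/4, m_2 = 0.
On [3, 4], p(t) = -5 + 41/12·(t - 3) + 31/8·(t - 3)² - 31/24·(t - 3)³.
With (t - 3) = 1/4: p(13/4) = -2009/512.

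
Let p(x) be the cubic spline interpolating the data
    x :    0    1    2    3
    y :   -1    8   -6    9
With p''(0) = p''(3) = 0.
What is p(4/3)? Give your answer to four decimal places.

Let σ_i = p''(x_i). Step sizes h_i = 1, 1, 1; slopes of the chords Δ_i = (y_(i+1) - y_i)/h_i = 9, -14, 15.
  1·σ_0 + 4·σ_1 + 1·σ_2 = 6(Δ_1 - Δ_0) = -138
  1·σ_1 + 4·σ_2 + 1·σ_3 = 6(Δ_2 - Δ_1) = 174
Natural end conditions: σ_0 = σ_3 = 0.
Solving: σ_0 = 0, σ_1 = -242/5, σ_2 = 278/5, σ_3 = 0.
On [1, 2], p(x) = 8 - 107/15·(x - 1) - 121/5·(x - 1)² + 52/3·(x - 1)³.
With (x - 1) = 1/3: p(4/3) = 1448/405.

3.5753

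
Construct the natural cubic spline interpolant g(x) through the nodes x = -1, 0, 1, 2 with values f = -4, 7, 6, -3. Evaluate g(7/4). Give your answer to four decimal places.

-0.4375

Write M_i for g''(x_i). With h_i = 1, 1, 1 and divided differences Δ_i = 11, -1, -9, the continuity of g' gives the tridiagonal system
  1·M_0 + 4·M_1 + 1·M_2 = 6(Δ_1 - Δ_0) = -72
  1·M_1 + 4·M_2 + 1·M_3 = 6(Δ_2 - Δ_1) = -48
Natural end conditions: M_0 = M_3 = 0.
Hence M_0 = 0, M_1 = -16, M_2 = -8, M_3 = 0.
On [1, 2], g(x) = 6 - 19/3·(x - 1) - 4·(x - 1)² + 4/3·(x - 1)³.
With (x - 1) = 3/4: g(7/4) = -7/16.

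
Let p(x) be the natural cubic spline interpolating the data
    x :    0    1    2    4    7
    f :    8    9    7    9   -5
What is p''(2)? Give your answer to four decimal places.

Write σ_i for p''(x_i). With h_i = 1, 1, 2, 3 and divided differences Δ_i = 1, -2, 1, -14/3, the continuity of p' gives the tridiagonal system
  1·σ_0 + 4·σ_1 + 1·σ_2 = 6(Δ_1 - Δ_0) = -18
  1·σ_1 + 6·σ_2 + 2·σ_3 = 6(Δ_2 - Δ_1) = 18
  2·σ_2 + 10·σ_3 + 3·σ_4 = 6(Δ_3 - Δ_2) = -34
Natural end conditions: σ_0 = σ_4 = 0.
Hence σ_0 = 0, σ_1 = -628/107, σ_2 = 586/107, σ_3 = -481/107, σ_4 = 0.

5.4766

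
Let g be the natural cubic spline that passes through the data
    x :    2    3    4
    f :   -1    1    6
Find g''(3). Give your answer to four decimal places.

With M_i denoting the second derivative at x_i, h_i = 1, 1, and Δ_i = (y_(i+1) − y_i)/h_i = 2, 5:
  1·M_0 + 4·M_1 + 1·M_2 = 6(Δ_1 - Δ_0) = 18
Natural end conditions: M_0 = M_2 = 0.
Solving: M_0 = 0, M_1 = 9/2, M_2 = 0.

4.5000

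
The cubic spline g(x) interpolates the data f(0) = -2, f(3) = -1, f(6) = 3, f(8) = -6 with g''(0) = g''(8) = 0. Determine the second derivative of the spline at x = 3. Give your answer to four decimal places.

1.4865

With M_i denoting the second derivative at x_i, h_i = 3, 3, 2, and Δ_i = (y_(i+1) − y_i)/h_i = 1/3, 4/3, -9/2:
  3·M_0 + 12·M_1 + 3·M_2 = 6(Δ_1 - Δ_0) = 6
  3·M_1 + 10·M_2 + 2·M_3 = 6(Δ_2 - Δ_1) = -35
Natural end conditions: M_0 = M_3 = 0.
Hence M_0 = 0, M_1 = 55/37, M_2 = -146/37, M_3 = 0.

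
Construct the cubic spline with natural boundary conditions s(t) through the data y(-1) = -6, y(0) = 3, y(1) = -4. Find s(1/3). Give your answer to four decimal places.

Write M_i for s''(x_i). With h_i = 1, 1 and divided differences Δ_i = 9, -7, the continuity of s' gives the tridiagonal system
  1·M_0 + 4·M_1 + 1·M_2 = 6(Δ_1 - Δ_0) = -96
Natural end conditions: M_0 = M_2 = 0.
Forward elimination and back-substitution give M_0 = 0, M_1 = -24, M_2 = 0.
On [0, 1], s(t) = 3 + 1·t - 12·t² + 4·t³.
With t = 1/3: s(1/3) = 58/27.

2.1481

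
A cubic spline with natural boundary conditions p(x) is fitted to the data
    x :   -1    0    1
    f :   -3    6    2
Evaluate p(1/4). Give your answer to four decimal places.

Put m_i = p'' at the i-th knot. Here h = (1, 1) and Δ = (9, -4), so the interior equations h_(i-1)·m_(i-1) + 2(h_(i-1)+h_i)·m_i + h_i·m_(i+1) = 6(Δ_i − Δ_(i-1)) read
  1·m_0 + 4·m_1 + 1·m_2 = 6(Δ_1 - Δ_0) = -78
Natural end conditions: m_0 = m_2 = 0.
Forward elimination and back-substitution give m_0 = 0, m_1 = -39/2, m_2 = 0.
On [0, 1], p(x) = 6 + 5/2·x - 39/4·x² + 13/4·x³.
With x = 1/4: p(1/4) = 1553/256.

6.0664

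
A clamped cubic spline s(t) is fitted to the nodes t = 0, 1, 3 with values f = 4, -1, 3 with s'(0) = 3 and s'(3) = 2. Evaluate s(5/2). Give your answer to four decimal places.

Write σ_i for s''(x_i). With h_i = 1, 2 and divided differences Δ_i = -5, 2, the continuity of s' gives the tridiagonal system
  1·σ_0 + 6·σ_1 + 2·σ_2 = 6(Δ_1 - Δ_0) = 42
Clamped end conditions give two more equations: 2h_0·σ_0 + h_0·σ_1 = 6(Δ_0 - s'(0)) = -48 and h_1·σ_1 + 2h_1·σ_2 = 6(s'(3) - Δ_1) = 0.
Hence σ_0 = -94/3, σ_1 = 44/3, σ_2 = -22/3.
On [1, 3], s(t) = -1 - 16/3·(t - 1) + 22/3·(t - 1)² - 11/6·(t - 1)³.
With (t - 1) = 3/2: s(5/2) = 21/16.

1.3125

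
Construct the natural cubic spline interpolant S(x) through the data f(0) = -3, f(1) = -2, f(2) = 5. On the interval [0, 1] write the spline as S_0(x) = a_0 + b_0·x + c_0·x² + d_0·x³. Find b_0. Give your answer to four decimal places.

Write M_i for S''(x_i). With h_i = 1, 1 and divided differences Δ_i = 1, 7, the continuity of S' gives the tridiagonal system
  1·M_0 + 4·M_1 + 1·M_2 = 6(Δ_1 - Δ_0) = 36
Natural end conditions: M_0 = M_2 = 0.
Hence M_0 = 0, M_1 = 9, M_2 = 0.
On [0, 1], with S_0(x) = a_0 + b_0·x + c_0·x² + d_0·x³: c_0 = M_0/2 = 0, d_0 = (M_1 - M_0)/(6h_0) = 3/2, b_0 = Δ_0 - h_0(2M_0 + M_1)/6 = -1/2.

-0.5000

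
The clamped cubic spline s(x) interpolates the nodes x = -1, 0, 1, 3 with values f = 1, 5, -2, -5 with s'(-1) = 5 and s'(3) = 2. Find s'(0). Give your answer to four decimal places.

-1.6136

Put M_i = s'' at the i-th knot. Here h = (1, 1, 2) and Δ = (4, -7, -3/2), so the interior equations h_(i-1)·M_(i-1) + 2(h_(i-1)+h_i)·M_i + h_i·M_(i+1) = 6(Δ_i − Δ_(i-1)) read
  1·M_0 + 4·M_1 + 1·M_2 = 6(Δ_1 - Δ_0) = -66
  1·M_1 + 6·M_2 + 2·M_3 = 6(Δ_2 - Δ_1) = 33
Clamped end conditions give two more equations: 2h_0·M_0 + h_0·M_1 = 6(Δ_0 - s'(-1)) = -6 and h_2·M_2 + 2h_2·M_3 = 6(s'(3) - Δ_2) = 21.
Solving: M_0 = 159/22, M_1 = -225/11, M_2 = 189/22, M_3 = 21/22.
On [0, 1], s'(x) = b_1 + 2c_1·x + 3d_1·x² with b_1 = Δ_1 - h_1(2M_1 + M_2)/6 = -71/44, c_1 = M_1/2 = -225/22, d_1 = (M_2 - M_1)/(6h_1) = 213/44. So s'(0) = -71/44.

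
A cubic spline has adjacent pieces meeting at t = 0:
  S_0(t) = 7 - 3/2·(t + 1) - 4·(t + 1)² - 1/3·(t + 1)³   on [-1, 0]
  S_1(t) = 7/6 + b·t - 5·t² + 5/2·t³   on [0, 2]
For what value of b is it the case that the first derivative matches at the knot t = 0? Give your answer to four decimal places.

-10.5000

S_0'(t) = -3/2 - 8·(t + 1) - 1·(t + 1)², so S_0'(0) = -21/2. On the right, S_1'(0) = b, so b = -21/2.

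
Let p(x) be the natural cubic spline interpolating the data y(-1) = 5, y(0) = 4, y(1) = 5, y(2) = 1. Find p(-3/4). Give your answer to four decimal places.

4.5469

Write M_i for p''(x_i). With h_i = 1, 1, 1 and divided differences Δ_i = -1, 1, -4, the continuity of p' gives the tridiagonal system
  1·M_0 + 4·M_1 + 1·M_2 = 6(Δ_1 - Δ_0) = 12
  1·M_1 + 4·M_2 + 1·M_3 = 6(Δ_2 - Δ_1) = -30
Natural end conditions: M_0 = M_3 = 0.
Solving: M_0 = 0, M_1 = 26/5, M_2 = -44/5, M_3 = 0.
On [-1, 0], p(x) = 5 - 28/15·(x + 1) + 0·(x + 1)² + 13/15·(x + 1)³.
With (x + 1) = 1/4: p(-3/4) = 291/64.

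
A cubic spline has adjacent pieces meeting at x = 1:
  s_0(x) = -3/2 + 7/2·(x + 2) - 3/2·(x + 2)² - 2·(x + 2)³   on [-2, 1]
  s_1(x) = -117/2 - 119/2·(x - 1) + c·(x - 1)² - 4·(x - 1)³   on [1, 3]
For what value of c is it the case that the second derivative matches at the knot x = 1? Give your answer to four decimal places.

s_0''(x) = -3 - 12·(x + 2), so s_0''(1) = -39. On the right, s_1''(1) = 2c, so c = -39/2.

-19.5000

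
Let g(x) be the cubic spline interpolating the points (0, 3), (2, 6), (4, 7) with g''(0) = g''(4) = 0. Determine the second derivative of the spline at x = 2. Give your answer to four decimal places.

-0.7500

Let M_i = g''(x_i). Step sizes h_i = 2, 2; slopes of the chords Δ_i = (y_(i+1) - y_i)/h_i = 3/2, 1/2.
  2·M_0 + 8·M_1 + 2·M_2 = 6(Δ_1 - Δ_0) = -6
Natural end conditions: M_0 = M_2 = 0.
Forward elimination and back-substitution give M_0 = 0, M_1 = -3/4, M_2 = 0.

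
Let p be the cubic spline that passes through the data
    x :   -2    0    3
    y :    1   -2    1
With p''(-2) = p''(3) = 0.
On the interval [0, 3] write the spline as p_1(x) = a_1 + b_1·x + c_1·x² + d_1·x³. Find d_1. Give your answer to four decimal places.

-0.0833

Write M_i for p''(x_i). With h_i = 2, 3 and divided differences Δ_i = -3/2, 1, the continuity of p' gives the tridiagonal system
  2·M_0 + 10·M_1 + 3·M_2 = 6(Δ_1 - Δ_0) = 15
Natural end conditions: M_0 = M_2 = 0.
Hence M_0 = 0, M_1 = 3/2, M_2 = 0.
On [0, 3], with p_1(x) = a_1 + b_1·x + c_1·x² + d_1·x³: c_1 = M_1/2 = 3/4, d_1 = (M_2 - M_1)/(6h_1) = -1/12, b_1 = Δ_1 - h_1(2M_1 + M_2)/6 = -1/2.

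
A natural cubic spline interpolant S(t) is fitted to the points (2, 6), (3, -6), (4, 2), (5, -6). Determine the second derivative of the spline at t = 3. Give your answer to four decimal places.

Let m_i = S''(x_i). Step sizes h_i = 1, 1, 1; slopes of the chords Δ_i = (y_(i+1) - y_i)/h_i = -12, 8, -8.
  1·m_0 + 4·m_1 + 1·m_2 = 6(Δ_1 - Δ_0) = 120
  1·m_1 + 4·m_2 + 1·m_3 = 6(Δ_2 - Δ_1) = -96
Natural end conditions: m_0 = m_3 = 0.
Hence m_0 = 0, m_1 = 192/5, m_2 = -168/5, m_3 = 0.

38.4000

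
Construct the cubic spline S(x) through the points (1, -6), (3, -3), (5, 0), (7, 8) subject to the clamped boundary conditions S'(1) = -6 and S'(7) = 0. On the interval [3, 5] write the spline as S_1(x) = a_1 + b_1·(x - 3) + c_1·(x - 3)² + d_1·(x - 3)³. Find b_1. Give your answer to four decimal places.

2.9000

Write M_i for S''(x_i). With h_i = 2, 2, 2 and divided differences Δ_i = 3/2, 3/2, 4, the continuity of S' gives the tridiagonal system
  2·M_0 + 8·M_1 + 2·M_2 = 6(Δ_1 - Δ_0) = 0
  2·M_1 + 8·M_2 + 2·M_3 = 6(Δ_2 - Δ_1) = 15
Clamped end conditions give two more equations: 2h_0·M_0 + h_0·M_1 = 6(Δ_0 - S'(1)) = 45 and h_2·M_2 + 2h_2·M_3 = 6(S'(7) - Δ_2) = -24.
Solving the tridiagonal system: M_0 = 68/5, M_1 = -47/10, M_2 = 26/5, M_3 = -43/5.
On [3, 5], with S_1(x) = a_1 + b_1·(x - 3) + c_1·(x - 3)² + d_1·(x - 3)³: c_1 = M_1/2 = -47/20, d_1 = (M_2 - M_1)/(6h_1) = 33/40, b_1 = Δ_1 - h_1(2M_1 + M_2)/6 = 29/10.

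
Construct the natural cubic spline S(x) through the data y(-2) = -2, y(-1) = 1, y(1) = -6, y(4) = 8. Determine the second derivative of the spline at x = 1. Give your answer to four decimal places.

With M_i denoting the second derivative at x_i, h_i = 1, 2, 3, and Δ_i = (y_(i+1) − y_i)/h_i = 3, -7/2, 14/3:
  1·M_0 + 6·M_1 + 2·M_2 = 6(Δ_1 - Δ_0) = -39
  2·M_1 + 10·M_2 + 3·M_3 = 6(Δ_2 - Δ_1) = 49
Natural end conditions: M_0 = M_3 = 0.
Solving: M_0 = 0, M_1 = -61/7, M_2 = 93/14, M_3 = 0.

6.6429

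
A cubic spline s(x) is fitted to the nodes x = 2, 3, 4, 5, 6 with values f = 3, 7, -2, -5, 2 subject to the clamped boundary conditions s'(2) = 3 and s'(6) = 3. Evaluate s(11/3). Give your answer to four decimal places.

1.6071

Let M_i = s''(x_i). Step sizes h_i = 1, 1, 1, 1; slopes of the chords Δ_i = (y_(i+1) - y_i)/h_i = 4, -9, -3, 7.
  1·M_0 + 4·M_1 + 1·M_2 = 6(Δ_1 - Δ_0) = -78
  1·M_1 + 4·M_2 + 1·M_3 = 6(Δ_2 - Δ_1) = 36
  1·M_2 + 4·M_3 + 1·M_4 = 6(Δ_3 - Δ_2) = 60
Clamped end conditions give two more equations: 2h_0·M_0 + h_0·M_1 = 6(Δ_0 - s'(2)) = 6 and h_3·M_3 + 2h_3·M_4 = 6(s'(6) - Δ_3) = -24.
Hence M_0 = 453/28, M_1 = -369/14, M_2 = 45/4, M_3 = 243/14, M_4 = -579/28.
On [3, 4], s(x) = 7 - 117/56·(x - 3) - 369/28·(x - 3)² + 351/56·(x - 3)³.
With (x - 3) = 2/3: s(11/3) = 45/28.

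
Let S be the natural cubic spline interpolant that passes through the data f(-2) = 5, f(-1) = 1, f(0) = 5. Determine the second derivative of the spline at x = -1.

Put m_i = S'' at the i-th knot. Here h = (1, 1) and Δ = (-4, 4), so the interior equations h_(i-1)·m_(i-1) + 2(h_(i-1)+h_i)·m_i + h_i·m_(i+1) = 6(Δ_i − Δ_(i-1)) read
  1·m_0 + 4·m_1 + 1·m_2 = 6(Δ_1 - Δ_0) = 48
Natural end conditions: m_0 = m_2 = 0.
Hence m_0 = 0, m_1 = 12, m_2 = 0.

12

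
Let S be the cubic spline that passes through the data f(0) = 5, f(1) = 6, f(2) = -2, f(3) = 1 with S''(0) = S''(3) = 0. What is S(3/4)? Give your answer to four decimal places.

6.7781

Put m_i = S'' at the i-th knot. Here h = (1, 1, 1) and Δ = (1, -8, 3), so the interior equations h_(i-1)·m_(i-1) + 2(h_(i-1)+h_i)·m_i + h_i·m_(i+1) = 6(Δ_i − Δ_(i-1)) read
  1·m_0 + 4·m_1 + 1·m_2 = 6(Δ_1 - Δ_0) = -54
  1·m_1 + 4·m_2 + 1·m_3 = 6(Δ_2 - Δ_1) = 66
Natural end conditions: m_0 = m_3 = 0.
Solving: m_0 = 0, m_1 = -94/5, m_2 = 106/5, m_3 = 0.
On [0, 1], S(x) = 5 + 62/15·x + 0·x² - 47/15·x³.
With x = 3/4: S(3/4) = 2169/320.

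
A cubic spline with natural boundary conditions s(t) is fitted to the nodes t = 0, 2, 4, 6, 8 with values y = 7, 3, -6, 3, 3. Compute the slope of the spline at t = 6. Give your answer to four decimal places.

3.7857

Write m_i for s''(x_i). With h_i = 2, 2, 2, 2 and divided differences Δ_i = -2, -9/2, 9/2, 0, the continuity of s' gives the tridiagonal system
  2·m_0 + 8·m_1 + 2·m_2 = 6(Δ_1 - Δ_0) = -15
  2·m_1 + 8·m_2 + 2·m_3 = 6(Δ_2 - Δ_1) = 54
  2·m_2 + 8·m_3 + 2·m_4 = 6(Δ_3 - Δ_2) = -27
Natural end conditions: m_0 = m_4 = 0.
Solving: m_0 = 0, m_1 = -117/28, m_2 = 129/14, m_3 = -159/28, m_4 = 0.
On [6, 8], s'(t) = b_3 + 2c_3·(t - 6) + 3d_3·(t - 6)² with b_3 = Δ_3 - h_3(2m_3 + m_4)/6 = 53/14, c_3 = m_3/2 = -159/56, d_3 = (m_4 - m_3)/(6h_3) = 53/112. So s'(6) = 53/14.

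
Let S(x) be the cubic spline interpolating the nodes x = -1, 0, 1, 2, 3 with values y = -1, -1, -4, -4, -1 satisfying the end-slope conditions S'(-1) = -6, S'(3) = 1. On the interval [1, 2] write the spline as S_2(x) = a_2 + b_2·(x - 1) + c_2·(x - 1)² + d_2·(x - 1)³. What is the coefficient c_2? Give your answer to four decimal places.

3.1250

With m_i denoting the second derivative at x_i, h_i = 1, 1, 1, 1, and Δ_i = (y_(i+1) − y_i)/h_i = 0, -3, 0, 3:
  1·m_0 + 4·m_1 + 1·m_2 = 6(Δ_1 - Δ_0) = -18
  1·m_1 + 4·m_2 + 1·m_3 = 6(Δ_2 - Δ_1) = 18
  1·m_2 + 4·m_3 + 1·m_4 = 6(Δ_3 - Δ_2) = 18
Clamped end conditions give two more equations: 2h_0·m_0 + h_0·m_1 = 6(Δ_0 - S'(-1)) = 36 and h_3·m_3 + 2h_3·m_4 = 6(S'(3) - Δ_3) = -12.
Solving: m_0 = 673/28, m_1 = -169/14, m_2 = 25/4, m_3 = 71/14, m_4 = -239/28.
On [1, 2], with S_2(x) = a_2 + b_2·(x - 1) + c_2·(x - 1)² + d_2·(x - 1)³: c_2 = m_2/2 = 25/8, d_2 = (m_3 - m_2)/(6h_2) = -11/56, b_2 = Δ_2 - h_2(2m_2 + m_3)/6 = -41/14.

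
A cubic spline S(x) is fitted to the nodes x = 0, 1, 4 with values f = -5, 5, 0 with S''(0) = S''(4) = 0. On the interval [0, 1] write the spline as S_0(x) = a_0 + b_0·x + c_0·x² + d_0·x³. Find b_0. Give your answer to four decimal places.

Put σ_i = S'' at the i-th knot. Here h = (1, 3) and Δ = (10, -5/3), so the interior equations h_(i-1)·σ_(i-1) + 2(h_(i-1)+h_i)·σ_i + h_i·σ_(i+1) = 6(Δ_i − Δ_(i-1)) read
  1·σ_0 + 8·σ_1 + 3·σ_2 = 6(Δ_1 - Δ_0) = -70
Natural end conditions: σ_0 = σ_2 = 0.
Solving the tridiagonal system: σ_0 = 0, σ_1 = -35/4, σ_2 = 0.
On [0, 1], with S_0(x) = a_0 + b_0·x + c_0·x² + d_0·x³: c_0 = σ_0/2 = 0, d_0 = (σ_1 - σ_0)/(6h_0) = -35/24, b_0 = Δ_0 - h_0(2σ_0 + σ_1)/6 = 275/24.

11.4583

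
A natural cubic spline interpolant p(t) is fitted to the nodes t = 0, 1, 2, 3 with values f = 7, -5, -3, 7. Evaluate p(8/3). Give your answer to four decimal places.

Write σ_i for p''(x_i). With h_i = 1, 1, 1 and divided differences Δ_i = -12, 2, 10, the continuity of p' gives the tridiagonal system
  1·σ_0 + 4·σ_1 + 1·σ_2 = 6(Δ_1 - Δ_0) = 84
  1·σ_1 + 4·σ_2 + 1·σ_3 = 6(Δ_2 - Δ_1) = 48
Natural end conditions: σ_0 = σ_3 = 0.
Forward elimination and back-substitution give σ_0 = 0, σ_1 = 96/5, σ_2 = 36/5, σ_3 = 0.
On [2, 3], p(t) = -3 + 38/5·(t - 2) + 18/5·(t - 2)² - 6/5·(t - 2)³.
With (t - 2) = 2/3: p(8/3) = 149/45.

3.3111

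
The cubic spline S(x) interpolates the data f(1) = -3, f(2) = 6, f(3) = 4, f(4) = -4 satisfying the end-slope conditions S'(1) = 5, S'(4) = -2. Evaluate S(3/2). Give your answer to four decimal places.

1.3583

Let M_i = S''(x_i). Step sizes h_i = 1, 1, 1; slopes of the chords Δ_i = (y_(i+1) - y_i)/h_i = 9, -2, -8.
  1·M_0 + 4·M_1 + 1·M_2 = 6(Δ_1 - Δ_0) = -66
  1·M_1 + 4·M_2 + 1·M_3 = 6(Δ_2 - Δ_1) = -36
Clamped end conditions give two more equations: 2h_0·M_0 + h_0·M_1 = 6(Δ_0 - S'(1)) = 24 and h_2·M_2 + 2h_2·M_3 = 6(S'(4) - Δ_2) = 36.
Solving: M_0 = 326/15, M_1 = -292/15, M_2 = -148/15, M_3 = 344/15.
On [1, 2], S(x) = -3 + 5·(x - 1) + 163/15·(x - 1)² - 103/15·(x - 1)³.
With (x - 1) = 1/2: S(3/2) = 163/120.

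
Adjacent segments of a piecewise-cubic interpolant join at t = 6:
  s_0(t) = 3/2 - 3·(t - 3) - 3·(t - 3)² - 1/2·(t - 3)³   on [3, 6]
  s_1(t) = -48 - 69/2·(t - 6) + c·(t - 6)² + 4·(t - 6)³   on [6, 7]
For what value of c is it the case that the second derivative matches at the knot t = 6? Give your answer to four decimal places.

-7.5000

s_0''(t) = -6 - 3·(t - 3), so s_0''(6) = -15. On the right, s_1''(6) = 2c, so c = -15/2.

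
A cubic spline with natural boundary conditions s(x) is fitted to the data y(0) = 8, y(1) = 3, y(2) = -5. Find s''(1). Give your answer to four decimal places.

Let M_i = s''(x_i). Step sizes h_i = 1, 1; slopes of the chords Δ_i = (y_(i+1) - y_i)/h_i = -5, -8.
  1·M_0 + 4·M_1 + 1·M_2 = 6(Δ_1 - Δ_0) = -18
Natural end conditions: M_0 = M_2 = 0.
Forward elimination and back-substitution give M_0 = 0, M_1 = -9/2, M_2 = 0.

-4.5000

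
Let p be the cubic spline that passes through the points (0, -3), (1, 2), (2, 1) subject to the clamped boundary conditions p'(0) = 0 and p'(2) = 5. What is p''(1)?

-23

Write σ_i for p''(x_i). With h_i = 1, 1 and divided differences Δ_i = 5, -1, the continuity of p' gives the tridiagonal system
  1·σ_0 + 4·σ_1 + 1·σ_2 = 6(Δ_1 - Δ_0) = -36
Clamped end conditions give two more equations: 2h_0·σ_0 + h_0·σ_1 = 6(Δ_0 - p'(0)) = 30 and h_1·σ_1 + 2h_1·σ_2 = 6(p'(2) - Δ_1) = 36.
Solving: σ_0 = 53/2, σ_1 = -23, σ_2 = 59/2.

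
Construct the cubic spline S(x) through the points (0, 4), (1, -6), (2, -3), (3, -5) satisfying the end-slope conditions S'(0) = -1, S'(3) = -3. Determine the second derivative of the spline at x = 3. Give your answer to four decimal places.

Write m_i for S''(x_i). With h_i = 1, 1, 1 and divided differences Δ_i = -10, 3, -2, the continuity of S' gives the tridiagonal system
  1·m_0 + 4·m_1 + 1·m_2 = 6(Δ_1 - Δ_0) = 78
  1·m_1 + 4·m_2 + 1·m_3 = 6(Δ_2 - Δ_1) = -30
Clamped end conditions give two more equations: 2h_0·m_0 + h_0·m_1 = 6(Δ_0 - S'(0)) = -54 and h_2·m_2 + 2h_2·m_3 = 6(S'(3) - Δ_2) = -6.
Forward elimination and back-substitution give m_0 = -668/15, m_1 = 526/15, m_2 = -266/15, m_3 = 88/15.

5.8667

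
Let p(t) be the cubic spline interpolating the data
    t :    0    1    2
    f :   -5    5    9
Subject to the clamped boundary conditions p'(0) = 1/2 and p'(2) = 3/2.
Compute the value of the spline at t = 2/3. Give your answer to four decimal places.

With σ_i denoting the second derivative at x_i, h_i = 1, 1, and Δ_i = (y_(i+1) − y_i)/h_i = 10, 4:
  1·σ_0 + 4·σ_1 + 1·σ_2 = 6(Δ_1 - Δ_0) = -36
Clamped end conditions give two more equations: 2h_0·σ_0 + h_0·σ_1 = 6(Δ_0 - p'(0)) = 57 and h_1·σ_1 + 2h_1·σ_2 = 6(p'(2) - Δ_1) = -15.
Solving: σ_0 = 38, σ_1 = -19, σ_2 = 2.
On [0, 1], p(t) = -5 + 1/2·t + 19·t² - 19/2·t³.
With t = 2/3: p(2/3) = 26/27.

0.9630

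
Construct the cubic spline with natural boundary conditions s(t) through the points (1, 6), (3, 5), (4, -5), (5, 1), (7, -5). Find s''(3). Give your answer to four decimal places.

Let m_i = s''(x_i). Step sizes h_i = 2, 1, 1, 2; slopes of the chords Δ_i = (y_(i+1) - y_i)/h_i = -1/2, -10, 6, -3.
  2·m_0 + 6·m_1 + 1·m_2 = 6(Δ_1 - Δ_0) = -57
  1·m_1 + 4·m_2 + 1·m_3 = 6(Δ_2 - Δ_1) = 96
  1·m_2 + 6·m_3 + 2·m_4 = 6(Δ_3 - Δ_2) = -54
Natural end conditions: m_0 = m_4 = 0.
Solving the tridiagonal system: m_0 = 0, m_1 = -647/44, m_2 = 687/22, m_3 = -625/44, m_4 = 0.

-14.7045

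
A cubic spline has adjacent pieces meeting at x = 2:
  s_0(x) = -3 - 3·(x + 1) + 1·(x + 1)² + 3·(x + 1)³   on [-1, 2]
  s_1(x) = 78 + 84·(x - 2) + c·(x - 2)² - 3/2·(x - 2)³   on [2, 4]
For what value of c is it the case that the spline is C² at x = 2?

s_0''(x) = 2 + 18·(x + 1), so s_0''(2) = 56. On the right, s_1''(2) = 2c, so c = 28.

28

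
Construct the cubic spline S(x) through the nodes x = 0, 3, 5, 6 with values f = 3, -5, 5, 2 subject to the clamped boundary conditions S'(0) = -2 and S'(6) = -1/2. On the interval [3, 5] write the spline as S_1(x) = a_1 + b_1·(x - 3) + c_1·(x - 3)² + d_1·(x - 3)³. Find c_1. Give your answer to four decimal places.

With M_i denoting the second derivative at x_i, h_i = 3, 2, 1, and Δ_i = (y_(i+1) − y_i)/h_i = -8/3, 5, -3:
  3·M_0 + 10·M_1 + 2·M_2 = 6(Δ_1 - Δ_0) = 46
  2·M_1 + 6·M_2 + 1·M_3 = 6(Δ_2 - Δ_1) = -48
Clamped end conditions give two more equations: 2h_0·M_0 + h_0·M_1 = 6(Δ_0 - S'(0)) = -4 and h_2·M_2 + 2h_2·M_3 = 6(S'(6) - Δ_2) = 15.
Solving the tridiagonal system: M_0 = -96/19, M_1 = 500/57, M_2 = -757/57, M_3 = 806/57.
On [3, 5], with S_1(x) = a_1 + b_1·(x - 3) + c_1·(x - 3)² + d_1·(x - 3)³: c_1 = M_1/2 = 250/57, d_1 = (M_2 - M_1)/(6h_1) = -419/228, b_1 = Δ_1 - h_1(2M_1 + M_2)/6 = 68/19.

4.3860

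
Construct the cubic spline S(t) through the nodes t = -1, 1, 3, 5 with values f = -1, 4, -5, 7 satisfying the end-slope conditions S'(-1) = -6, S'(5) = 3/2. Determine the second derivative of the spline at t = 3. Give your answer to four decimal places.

14.9000

Let m_i = S''(x_i). Step sizes h_i = 2, 2, 2; slopes of the chords Δ_i = (y_(i+1) - y_i)/h_i = 5/2, -9/2, 6.
  2·m_0 + 8·m_1 + 2·m_2 = 6(Δ_1 - Δ_0) = -42
  2·m_1 + 8·m_2 + 2·m_3 = 6(Δ_2 - Δ_1) = 63
Clamped end conditions give two more equations: 2h_0·m_0 + h_0·m_1 = 6(Δ_0 - S'(-1)) = 51 and h_2·m_2 + 2h_2·m_3 = 6(S'(5) - Δ_2) = -27.
Solving the tridiagonal system: m_0 = 197/10, m_1 = -139/10, m_2 = 149/10, m_3 = -71/5.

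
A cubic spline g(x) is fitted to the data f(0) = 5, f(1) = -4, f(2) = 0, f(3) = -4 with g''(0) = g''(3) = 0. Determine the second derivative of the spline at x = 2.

With σ_i denoting the second derivative at x_i, h_i = 1, 1, 1, and Δ_i = (y_(i+1) − y_i)/h_i = -9, 4, -4:
  1·σ_0 + 4·σ_1 + 1·σ_2 = 6(Δ_1 - Δ_0) = 78
  1·σ_1 + 4·σ_2 + 1·σ_3 = 6(Δ_2 - Δ_1) = -48
Natural end conditions: σ_0 = σ_3 = 0.
Solving the tridiagonal system: σ_0 = 0, σ_1 = 24, σ_2 = -18, σ_3 = 0.

-18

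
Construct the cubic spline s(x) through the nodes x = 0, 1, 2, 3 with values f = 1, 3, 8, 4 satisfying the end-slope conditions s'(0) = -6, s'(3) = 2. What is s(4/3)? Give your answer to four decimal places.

Write σ_i for s''(x_i). With h_i = 1, 1, 1 and divided differences Δ_i = 2, 5, -4, the continuity of s' gives the tridiagonal system
  1·σ_0 + 4·σ_1 + 1·σ_2 = 6(Δ_1 - Δ_0) = 18
  1·σ_1 + 4·σ_2 + 1·σ_3 = 6(Δ_2 - Δ_1) = -54
Clamped end conditions give two more equations: 2h_0·σ_0 + h_0·σ_1 = 6(Δ_0 - s'(0)) = 48 and h_2·σ_2 + 2h_2·σ_3 = 6(s'(3) - Δ_2) = 36.
Forward elimination and back-substitution give σ_0 = 326/15, σ_1 = 68/15, σ_2 = -328/15, σ_3 = 434/15.
On [1, 2], s(x) = 3 + 107/15·(x - 1) + 34/15·(x - 1)² - 22/5·(x - 1)³.
With (x - 1) = 1/3: s(4/3) = 82/15.

5.4667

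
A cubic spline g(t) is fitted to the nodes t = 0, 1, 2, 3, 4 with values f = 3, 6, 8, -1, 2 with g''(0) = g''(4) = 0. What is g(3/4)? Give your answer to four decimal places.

Put M_i = g'' at the i-th knot. Here h = (1, 1, 1, 1) and Δ = (3, 2, -9, 3), so the interior equations h_(i-1)·M_(i-1) + 2(h_(i-1)+h_i)·M_i + h_i·M_(i+1) = 6(Δ_i − Δ_(i-1)) read
  1·M_0 + 4·M_1 + 1·M_2 = 6(Δ_1 - Δ_0) = -6
  1·M_1 + 4·M_2 + 1·M_3 = 6(Δ_2 - Δ_1) = -66
  1·M_2 + 4·M_3 + 1·M_4 = 6(Δ_3 - Δ_2) = 72
Natural end conditions: M_0 = M_4 = 0.
Solving the tridiagonal system: M_0 = 0, M_1 = 123/28, M_2 = -165/7, M_3 = 669/28, M_4 = 0.
On [0, 1], g(t) = 3 + 127/56·t + 0·t² + 41/56·t³.
With t = 3/4: g(3/4) = 2565/512.

5.0098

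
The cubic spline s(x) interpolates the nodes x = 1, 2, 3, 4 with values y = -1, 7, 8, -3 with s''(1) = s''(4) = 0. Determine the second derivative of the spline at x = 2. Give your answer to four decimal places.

Write M_i for s''(x_i). With h_i = 1, 1, 1 and divided differences Δ_i = 8, 1, -11, the continuity of s' gives the tridiagonal system
  1·M_0 + 4·M_1 + 1·M_2 = 6(Δ_1 - Δ_0) = -42
  1·M_1 + 4·M_2 + 1·M_3 = 6(Δ_2 - Δ_1) = -72
Natural end conditions: M_0 = M_3 = 0.
Forward elimination and back-substitution give M_0 = 0, M_1 = -32/5, M_2 = -82/5, M_3 = 0.

-6.4000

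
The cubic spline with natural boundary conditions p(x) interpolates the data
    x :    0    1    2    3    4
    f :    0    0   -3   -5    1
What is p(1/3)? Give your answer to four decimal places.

Put M_i = p'' at the i-th knot. Here h = (1, 1, 1, 1) and Δ = (0, -3, -2, 6), so the interior equations h_(i-1)·M_(i-1) + 2(h_(i-1)+h_i)·M_i + h_i·M_(i+1) = 6(Δ_i − Δ_(i-1)) read
  1·M_0 + 4·M_1 + 1·M_2 = 6(Δ_1 - Δ_0) = -18
  1·M_1 + 4·M_2 + 1·M_3 = 6(Δ_2 - Δ_1) = 6
  1·M_2 + 4·M_3 + 1·M_4 = 6(Δ_3 - Δ_2) = 48
Natural end conditions: M_0 = M_4 = 0.
Hence M_0 = 0, M_1 = -123/28, M_2 = -3/7, M_3 = 339/28, M_4 = 0.
On [0, 1], p(x) = 0 + 41/56·x + 0·x² - 41/56·x³.
With x = 1/3: p(1/3) = 41/189.

0.2169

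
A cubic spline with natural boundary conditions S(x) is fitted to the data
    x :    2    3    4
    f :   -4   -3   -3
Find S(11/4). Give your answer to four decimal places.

-3.1680

Write σ_i for S''(x_i). With h_i = 1, 1 and divided differences Δ_i = 1, 0, the continuity of S' gives the tridiagonal system
  1·σ_0 + 4·σ_1 + 1·σ_2 = 6(Δ_1 - Δ_0) = -6
Natural end conditions: σ_0 = σ_2 = 0.
Hence σ_0 = 0, σ_1 = -3/2, σ_2 = 0.
On [2, 3], S(x) = -4 + 5/4·(x - 2) + 0·(x - 2)² - 1/4·(x - 2)³.
With (x - 2) = 3/4: S(11/4) = -811/256.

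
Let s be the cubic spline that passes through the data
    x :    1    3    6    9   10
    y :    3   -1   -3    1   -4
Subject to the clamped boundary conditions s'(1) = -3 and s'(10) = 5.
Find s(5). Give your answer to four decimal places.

With σ_i denoting the second derivative at x_i, h_i = 2, 3, 3, 1, and Δ_i = (y_(i+1) − y_i)/h_i = -2, -2/3, 4/3, -5:
  2·σ_0 + 10·σ_1 + 3·σ_2 = 6(Δ_1 - Δ_0) = 8
  3·σ_1 + 12·σ_2 + 3·σ_3 = 6(Δ_2 - Δ_1) = 12
  3·σ_2 + 8·σ_3 + 1·σ_4 = 6(Δ_3 - Δ_2) = -38
Clamped end conditions give two more equations: 2h_0·σ_0 + h_0·σ_1 = 6(Δ_0 - s'(1)) = 6 and h_3·σ_3 + 2h_3·σ_4 = 6(s'(10) - Δ_3) = 60.
Forward elimination and back-substitution give σ_0 = 547/294, σ_1 = -106/147, σ_2 = 563/147, σ_3 = -1558/147, σ_4 = 5189/147.
On [3, 6], s(x) = -1 - 547/294·(x - 3) - 53/147·(x - 3)² + 223/882·(x - 3)³.
With (x - 3) = 2: s(5) = -1826/441.

-4.1406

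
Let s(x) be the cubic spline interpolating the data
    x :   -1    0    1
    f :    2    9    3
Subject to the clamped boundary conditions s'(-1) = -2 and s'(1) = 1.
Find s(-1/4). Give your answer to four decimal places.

7.6719

Let m_i = s''(x_i). Step sizes h_i = 1, 1; slopes of the chords Δ_i = (y_(i+1) - y_i)/h_i = 7, -6.
  1·m_0 + 4·m_1 + 1·m_2 = 6(Δ_1 - Δ_0) = -78
Clamped end conditions give two more equations: 2h_0·m_0 + h_0·m_1 = 6(Δ_0 - s'(-1)) = 54 and h_1·m_1 + 2h_1·m_2 = 6(s'(1) - Δ_1) = 42.
Forward elimination and back-substitution give m_0 = 48, m_1 = -42, m_2 = 42.
On [-1, 0], s(x) = 2 - 2·(x + 1) + 24·(x + 1)² - 15·(x + 1)³.
With (x + 1) = 3/4: s(-1/4) = 491/64.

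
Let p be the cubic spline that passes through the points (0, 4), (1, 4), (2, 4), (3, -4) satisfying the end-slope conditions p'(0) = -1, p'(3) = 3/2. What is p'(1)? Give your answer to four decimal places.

Write M_i for p''(x_i). With h_i = 1, 1, 1 and divided differences Δ_i = 0, 0, -8, the continuity of p' gives the tridiagonal system
  1·M_0 + 4·M_1 + 1·M_2 = 6(Δ_1 - Δ_0) = 0
  1·M_1 + 4·M_2 + 1·M_3 = 6(Δ_2 - Δ_1) = -48
Clamped end conditions give two more equations: 2h_0·M_0 + h_0·M_1 = 6(Δ_0 - p'(0)) = 6 and h_2·M_2 + 2h_2·M_3 = 6(p'(3) - Δ_2) = 57.
Forward elimination and back-substitution give M_0 = 1/15, M_1 = 88/15, M_2 = -353/15, M_3 = 604/15.
On [1, 2], p'(t) = b_1 + 2c_1·(t - 1) + 3d_1·(t - 1)² with b_1 = Δ_1 - h_1(2M_1 + M_2)/6 = 59/30, c_1 = M_1/2 = 44/15, d_1 = (M_2 - M_1)/(6h_1) = -49/10. So p'(1) = 59/30.

1.9667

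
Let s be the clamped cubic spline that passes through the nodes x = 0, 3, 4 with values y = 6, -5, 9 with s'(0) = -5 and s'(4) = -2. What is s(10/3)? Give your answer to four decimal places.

1.1111

Write σ_i for s''(x_i). With h_i = 3, 1 and divided differences Δ_i = -11/3, 14, the continuity of s' gives the tridiagonal system
  3·σ_0 + 8·σ_1 + 1·σ_2 = 6(Δ_1 - Δ_0) = 106
Clamped end conditions give two more equations: 2h_0·σ_0 + h_0·σ_1 = 6(Δ_0 - s'(0)) = 8 and h_1·σ_1 + 2h_1·σ_2 = 6(s'(4) - Δ_1) = -96.
Solving: σ_0 = -67/6, σ_1 = 25, σ_2 = -121/2.
On [3, 4], s(x) = -5 + 63/4·(x - 3) + 25/2·(x - 3)² - 57/4·(x - 3)³.
With (x - 3) = 1/3: s(10/3) = 10/9.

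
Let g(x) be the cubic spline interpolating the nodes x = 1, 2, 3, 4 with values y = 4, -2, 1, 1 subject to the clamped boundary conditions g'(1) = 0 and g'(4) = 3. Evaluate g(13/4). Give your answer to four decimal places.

1.1688

Write M_i for g''(x_i). With h_i = 1, 1, 1 and divided differences Δ_i = -6, 3, 0, the continuity of g' gives the tridiagonal system
  1·M_0 + 4·M_1 + 1·M_2 = 6(Δ_1 - Δ_0) = 54
  1·M_1 + 4·M_2 + 1·M_3 = 6(Δ_2 - Δ_1) = -18
Clamped end conditions give two more equations: 2h_0·M_0 + h_0·M_1 = 6(Δ_0 - g'(1)) = -36 and h_2·M_2 + 2h_2·M_3 = 6(g'(4) - Δ_2) = 18.
Hence M_0 = -152/5, M_1 = 124/5, M_2 = -74/5, M_3 = 82/5.
On [3, 4], g(x) = 1 + 11/5·(x - 3) - 37/5·(x - 3)² + 26/5·(x - 3)³.
With (x - 3) = 1/4: g(13/4) = 187/160.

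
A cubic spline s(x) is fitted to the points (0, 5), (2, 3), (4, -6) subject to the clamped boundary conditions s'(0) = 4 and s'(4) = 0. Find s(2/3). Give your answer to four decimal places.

With M_i denoting the second derivative at x_i, h_i = 2, 2, and Δ_i = (y_(i+1) − y_i)/h_i = -1, -9/2:
  2·M_0 + 8·M_1 + 2·M_2 = 6(Δ_1 - Δ_0) = -21
Clamped end conditions give two more equations: 2h_0·M_0 + h_0·M_1 = 6(Δ_0 - s'(0)) = -30 and h_1·M_1 + 2h_1·M_2 = 6(s'(4) - Δ_1) = 27.
Hence M_0 = -47/8, M_1 = -13/4, M_2 = 67/8.
On [0, 2], s(x) = 5 + 4·x - 47/16·x² + 7/32·x³.
With x = 2/3: s(2/3) = 347/54.

6.4259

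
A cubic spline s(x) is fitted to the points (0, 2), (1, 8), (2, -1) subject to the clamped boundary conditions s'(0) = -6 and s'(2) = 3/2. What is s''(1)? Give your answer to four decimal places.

-52.5000

With M_i denoting the second derivative at x_i, h_i = 1, 1, and Δ_i = (y_(i+1) − y_i)/h_i = 6, -9:
  1·M_0 + 4·M_1 + 1·M_2 = 6(Δ_1 - Δ_0) = -90
Clamped end conditions give two more equations: 2h_0·M_0 + h_0·M_1 = 6(Δ_0 - s'(0)) = 72 and h_1·M_1 + 2h_1·M_2 = 6(s'(2) - Δ_1) = 63.
Forward elimination and back-substitution give M_0 = 249/4, M_1 = -105/2, M_2 = 231/4.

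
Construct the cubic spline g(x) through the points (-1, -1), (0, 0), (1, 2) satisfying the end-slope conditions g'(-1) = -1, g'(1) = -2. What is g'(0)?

3

With M_i denoting the second derivative at x_i, h_i = 1, 1, and Δ_i = (y_(i+1) − y_i)/h_i = 1, 2:
  1·M_0 + 4·M_1 + 1·M_2 = 6(Δ_1 - Δ_0) = 6
Clamped end conditions give two more equations: 2h_0·M_0 + h_0·M_1 = 6(Δ_0 - g'(-1)) = 12 and h_1·M_1 + 2h_1·M_2 = 6(g'(1) - Δ_1) = -24.
Solving: M_0 = 4, M_1 = 4, M_2 = -14.
On [0, 1], g'(x) = b_1 + 2c_1·x + 3d_1·x² with b_1 = Δ_1 - h_1(2M_1 + M_2)/6 = 3, c_1 = M_1/2 = 2, d_1 = (M_2 - M_1)/(6h_1) = -3. So g'(0) = 3.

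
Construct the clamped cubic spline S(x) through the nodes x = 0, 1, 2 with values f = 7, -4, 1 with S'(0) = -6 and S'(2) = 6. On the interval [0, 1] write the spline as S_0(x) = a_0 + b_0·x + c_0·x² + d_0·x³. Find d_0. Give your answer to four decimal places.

Put M_i = S'' at the i-th knot. Here h = (1, 1) and Δ = (-11, 5), so the interior equations h_(i-1)·M_(i-1) + 2(h_(i-1)+h_i)·M_i + h_i·M_(i+1) = 6(Δ_i − Δ_(i-1)) read
  1·M_0 + 4·M_1 + 1·M_2 = 6(Δ_1 - Δ_0) = 96
Clamped end conditions give two more equations: 2h_0·M_0 + h_0·M_1 = 6(Δ_0 - S'(0)) = -30 and h_1·M_1 + 2h_1·M_2 = 6(S'(2) - Δ_1) = 6.
Solving: M_0 = -33, M_1 = 36, M_2 = -15.
On [0, 1], with S_0(x) = a_0 + b_0·x + c_0·x² + d_0·x³: c_0 = M_0/2 = -33/2, d_0 = (M_1 - M_0)/(6h_0) = 23/2, b_0 = Δ_0 - h_0(2M_0 + M_1)/6 = -6.

11.5000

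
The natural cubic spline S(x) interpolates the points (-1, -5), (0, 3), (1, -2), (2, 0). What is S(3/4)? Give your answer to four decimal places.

-0.7250

Let σ_i = S''(x_i). Step sizes h_i = 1, 1, 1; slopes of the chords Δ_i = (y_(i+1) - y_i)/h_i = 8, -5, 2.
  1·σ_0 + 4·σ_1 + 1·σ_2 = 6(Δ_1 - Δ_0) = -78
  1·σ_1 + 4·σ_2 + 1·σ_3 = 6(Δ_2 - Δ_1) = 42
Natural end conditions: σ_0 = σ_3 = 0.
Solving the tridiagonal system: σ_0 = 0, σ_1 = -118/5, σ_2 = 82/5, σ_3 = 0.
On [0, 1], S(x) = 3 + 2/15·x - 59/5·x² + 20/3·x³.
With x = 3/4: S(3/4) = -29/40.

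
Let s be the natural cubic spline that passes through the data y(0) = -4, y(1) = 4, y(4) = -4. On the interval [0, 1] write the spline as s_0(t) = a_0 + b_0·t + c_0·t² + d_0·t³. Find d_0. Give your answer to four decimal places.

With m_i denoting the second derivative at x_i, h_i = 1, 3, and Δ_i = (y_(i+1) − y_i)/h_i = 8, -8/3:
  1·m_0 + 8·m_1 + 3·m_2 = 6(Δ_1 - Δ_0) = -64
Natural end conditions: m_0 = m_2 = 0.
Forward elimination and back-substitution give m_0 = 0, m_1 = -8, m_2 = 0.
On [0, 1], with s_0(t) = a_0 + b_0·t + c_0·t² + d_0·t³: c_0 = m_0/2 = 0, d_0 = (m_1 - m_0)/(6h_0) = -4/3, b_0 = Δ_0 - h_0(2m_0 + m_1)/6 = 28/3.

-1.3333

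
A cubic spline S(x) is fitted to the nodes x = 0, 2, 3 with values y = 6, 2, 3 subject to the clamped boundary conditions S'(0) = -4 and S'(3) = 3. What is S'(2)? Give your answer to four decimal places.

-0.3333

With m_i denoting the second derivative at x_i, h_i = 2, 1, and Δ_i = (y_(i+1) − y_i)/h_i = -2, 1:
  2·m_0 + 6·m_1 + 1·m_2 = 6(Δ_1 - Δ_0) = 18
Clamped end conditions give two more equations: 2h_0·m_0 + h_0·m_1 = 6(Δ_0 - S'(0)) = 12 and h_1·m_1 + 2h_1·m_2 = 6(S'(3) - Δ_1) = 12.
Solving the tridiagonal system: m_0 = 7/3, m_1 = 4/3, m_2 = 16/3.
On [2, 3], S'(x) = b_1 + 2c_1·(x - 2) + 3d_1·(x - 2)² with b_1 = Δ_1 - h_1(2m_1 + m_2)/6 = -1/3, c_1 = m_1/2 = 2/3, d_1 = (m_2 - m_1)/(6h_1) = 2/3. So S'(2) = -1/3.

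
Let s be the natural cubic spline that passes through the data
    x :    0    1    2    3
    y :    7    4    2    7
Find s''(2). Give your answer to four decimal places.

10.8000

With M_i denoting the second derivative at x_i, h_i = 1, 1, 1, and Δ_i = (y_(i+1) − y_i)/h_i = -3, -2, 5:
  1·M_0 + 4·M_1 + 1·M_2 = 6(Δ_1 - Δ_0) = 6
  1·M_1 + 4·M_2 + 1·M_3 = 6(Δ_2 - Δ_1) = 42
Natural end conditions: M_0 = M_3 = 0.
Solving: M_0 = 0, M_1 = -6/5, M_2 = 54/5, M_3 = 0.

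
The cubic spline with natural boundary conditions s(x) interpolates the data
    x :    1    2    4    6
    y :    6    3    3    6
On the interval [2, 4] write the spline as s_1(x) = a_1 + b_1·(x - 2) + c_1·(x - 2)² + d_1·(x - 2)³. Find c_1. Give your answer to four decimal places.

1.4318

Write m_i for s''(x_i). With h_i = 1, 2, 2 and divided differences Δ_i = -3, 0, 3/2, the continuity of s' gives the tridiagonal system
  1·m_0 + 6·m_1 + 2·m_2 = 6(Δ_1 - Δ_0) = 18
  2·m_1 + 8·m_2 + 2·m_3 = 6(Δ_2 - Δ_1) = 9
Natural end conditions: m_0 = m_3 = 0.
Solving the tridiagonal system: m_0 = 0, m_1 = 63/22, m_2 = 9/22, m_3 = 0.
On [2, 4], with s_1(x) = a_1 + b_1·(x - 2) + c_1·(x - 2)² + d_1·(x - 2)³: c_1 = m_1/2 = 63/44, d_1 = (m_2 - m_1)/(6h_1) = -9/44, b_1 = Δ_1 - h_1(2m_1 + m_2)/6 = -45/22.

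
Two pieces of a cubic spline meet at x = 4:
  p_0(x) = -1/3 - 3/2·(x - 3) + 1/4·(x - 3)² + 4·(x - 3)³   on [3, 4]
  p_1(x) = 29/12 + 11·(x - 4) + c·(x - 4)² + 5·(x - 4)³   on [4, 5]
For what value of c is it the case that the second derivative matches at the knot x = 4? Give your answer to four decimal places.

p_0''(x) = 1/2 + 24·(x - 3), so p_0''(4) = 49/2. On the right, p_1''(4) = 2c, so c = 49/4.

12.2500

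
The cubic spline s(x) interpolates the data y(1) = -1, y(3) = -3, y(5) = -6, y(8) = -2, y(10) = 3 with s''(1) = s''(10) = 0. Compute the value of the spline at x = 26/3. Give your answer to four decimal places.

-0.3714

Let M_i = s''(x_i). Step sizes h_i = 2, 2, 3, 2; slopes of the chords Δ_i = (y_(i+1) - y_i)/h_i = -1, -3/2, 4/3, 5/2.
  2·M_0 + 8·M_1 + 2·M_2 = 6(Δ_1 - Δ_0) = -3
  2·M_1 + 10·M_2 + 3·M_3 = 6(Δ_2 - Δ_1) = 17
  3·M_2 + 10·M_3 + 2·M_4 = 6(Δ_3 - Δ_2) = 7
Natural end conditions: M_0 = M_4 = 0.
Solving the tridiagonal system: M_0 = 0, M_1 = -571/688, M_2 = 313/172, M_3 = 53/344, M_4 = 0.
On [8, 10], s(x) = -2 + 1237/516·(x - 8) + 53/688·(x - 8)² - 53/4128·(x - 8)³.
With (x - 8) = 2/3: s(26/3) = -2587/6966.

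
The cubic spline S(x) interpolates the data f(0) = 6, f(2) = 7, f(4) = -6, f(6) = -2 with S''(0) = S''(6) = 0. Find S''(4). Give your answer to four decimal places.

Write m_i for S''(x_i). With h_i = 2, 2, 2 and divided differences Δ_i = 1/2, -13/2, 2, the continuity of S' gives the tridiagonal system
  2·m_0 + 8·m_1 + 2·m_2 = 6(Δ_1 - Δ_0) = -42
  2·m_1 + 8·m_2 + 2·m_3 = 6(Δ_2 - Δ_1) = 51
Natural end conditions: m_0 = m_3 = 0.
Forward elimination and back-substitution give m_0 = 0, m_1 = -73/10, m_2 = 41/5, m_3 = 0.

8.2000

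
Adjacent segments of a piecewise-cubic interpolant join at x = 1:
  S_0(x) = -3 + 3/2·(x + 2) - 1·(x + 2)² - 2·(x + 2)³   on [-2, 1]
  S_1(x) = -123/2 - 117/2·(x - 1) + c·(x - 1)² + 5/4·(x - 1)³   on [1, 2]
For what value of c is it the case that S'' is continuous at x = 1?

S_0''(x) = -2 - 12·(x + 2), so S_0''(1) = -38. On the right, S_1''(1) = 2c, so c = -19.

-19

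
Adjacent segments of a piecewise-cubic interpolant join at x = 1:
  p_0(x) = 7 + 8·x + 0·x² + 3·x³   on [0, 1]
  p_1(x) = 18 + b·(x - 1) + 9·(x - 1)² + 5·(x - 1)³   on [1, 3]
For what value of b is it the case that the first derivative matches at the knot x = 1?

p_0'(x) = 8 + 0·x + 9·x², so p_0'(1) = 17. On the right, p_1'(1) = b, so b = 17.

17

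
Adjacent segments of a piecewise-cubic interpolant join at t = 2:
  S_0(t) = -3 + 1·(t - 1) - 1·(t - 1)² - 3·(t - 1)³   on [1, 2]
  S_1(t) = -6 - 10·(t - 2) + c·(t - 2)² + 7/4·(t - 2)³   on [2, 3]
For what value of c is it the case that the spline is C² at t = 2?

-10

S_0''(t) = -2 - 18·(t - 1), so S_0''(2) = -20. On the right, S_1''(2) = 2c, so c = -10.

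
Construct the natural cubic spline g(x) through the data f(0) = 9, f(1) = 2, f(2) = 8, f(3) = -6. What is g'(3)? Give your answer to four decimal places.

With m_i denoting the second derivative at x_i, h_i = 1, 1, 1, and Δ_i = (y_(i+1) − y_i)/h_i = -7, 6, -14:
  1·m_0 + 4·m_1 + 1·m_2 = 6(Δ_1 - Δ_0) = 78
  1·m_1 + 4·m_2 + 1·m_3 = 6(Δ_2 - Δ_1) = -120
Natural end conditions: m_0 = m_3 = 0.
Solving: m_0 = 0, m_1 = 144/5, m_2 = -186/5, m_3 = 0.
On [2, 3], g'(x) = b_2 + 2c_2·(x - 2) + 3d_2·(x - 2)² with b_2 = Δ_2 - h_2(2m_2 + m_3)/6 = -8/5, c_2 = m_2/2 = -93/5, d_2 = (m_3 - m_2)/(6h_2) = 31/5. So g'(3) = -101/5.

-20.2000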